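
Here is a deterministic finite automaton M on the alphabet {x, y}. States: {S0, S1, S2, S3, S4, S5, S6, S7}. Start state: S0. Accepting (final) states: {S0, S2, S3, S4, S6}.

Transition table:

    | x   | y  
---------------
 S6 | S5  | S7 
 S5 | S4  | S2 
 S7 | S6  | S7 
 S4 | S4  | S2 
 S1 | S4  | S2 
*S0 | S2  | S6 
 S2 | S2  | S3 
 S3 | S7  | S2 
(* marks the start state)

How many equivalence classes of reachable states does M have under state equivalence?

First remove the unreachable states {S1}; 7 states remain.
P0 = {S0,S2,S3,S4,S6} | {S5,S7}.
Split {S0,S2,S3,S4,S6} by δ(·,x) → {S0,S2,S4} and {S3,S6}.
Split {S0,S2,S4} by δ(·,y) → {S0,S2} and {S4}.
On input x, block {S5,S7} splits into {S5} and {S7}.
Refine {S3,S6} on symbol x: members go to different blocks, giving {S3} and {S6}.
On input y, block {S0,S2} splits into {S0} and {S2}.
Stable partition: {S0} | {S5} | {S3} | {S4} | {S7} | {S6} | {S2} — 7 equivalence classes.

7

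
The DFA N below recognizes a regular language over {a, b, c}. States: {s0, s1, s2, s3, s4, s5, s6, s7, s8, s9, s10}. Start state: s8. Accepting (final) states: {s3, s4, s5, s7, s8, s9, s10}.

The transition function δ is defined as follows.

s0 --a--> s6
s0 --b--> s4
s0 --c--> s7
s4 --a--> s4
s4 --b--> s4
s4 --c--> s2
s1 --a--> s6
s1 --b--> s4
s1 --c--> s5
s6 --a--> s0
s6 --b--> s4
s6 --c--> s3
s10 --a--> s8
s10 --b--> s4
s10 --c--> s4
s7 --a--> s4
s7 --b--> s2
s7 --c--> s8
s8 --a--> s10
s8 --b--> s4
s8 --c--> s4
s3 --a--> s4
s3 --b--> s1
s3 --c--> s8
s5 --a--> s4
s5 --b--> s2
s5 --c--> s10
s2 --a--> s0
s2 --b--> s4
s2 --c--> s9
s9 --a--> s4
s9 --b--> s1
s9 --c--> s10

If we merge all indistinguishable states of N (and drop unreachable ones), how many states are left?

4

All states are reachable from the start state.
Initial partition by acceptance: {s3,s4,s5,s7,s8,s9,s10} | {s0,s1,s2,s6}.
Refine {s3,s4,s5,s7,s8,s9,s10} on symbol b: members go to different blocks, giving {s3,s5,s7,s9} and {s4,s8,s10}.
Refine {s4,s8,s10} on symbol c: members go to different blocks, giving {s8,s10} and {s4}.
Stable partition: {s3,s5,s7,s9} | {s0,s1,s2,s6} | {s8,s10} | {s4} — 4 equivalence classes.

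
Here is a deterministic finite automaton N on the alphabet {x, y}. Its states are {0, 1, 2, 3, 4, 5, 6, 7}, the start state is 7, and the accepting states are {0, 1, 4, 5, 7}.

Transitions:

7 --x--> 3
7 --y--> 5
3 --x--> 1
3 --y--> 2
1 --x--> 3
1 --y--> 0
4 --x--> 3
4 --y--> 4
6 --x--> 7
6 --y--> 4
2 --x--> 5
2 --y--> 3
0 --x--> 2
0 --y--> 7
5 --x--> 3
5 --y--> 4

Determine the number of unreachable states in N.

No path from 7 leads to 6; the other 7 states are all reachable.

1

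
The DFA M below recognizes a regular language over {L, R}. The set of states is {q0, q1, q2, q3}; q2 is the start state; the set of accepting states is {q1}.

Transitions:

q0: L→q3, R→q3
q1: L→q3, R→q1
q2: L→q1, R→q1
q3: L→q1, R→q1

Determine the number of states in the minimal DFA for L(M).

2

First remove the unreachable states {q0}; 3 states remain.
Start with accepting vs non-accepting: {q1} | {q2,q3}.
No further refinement is possible. Final partition (2 blocks): {q1} | {q2,q3}.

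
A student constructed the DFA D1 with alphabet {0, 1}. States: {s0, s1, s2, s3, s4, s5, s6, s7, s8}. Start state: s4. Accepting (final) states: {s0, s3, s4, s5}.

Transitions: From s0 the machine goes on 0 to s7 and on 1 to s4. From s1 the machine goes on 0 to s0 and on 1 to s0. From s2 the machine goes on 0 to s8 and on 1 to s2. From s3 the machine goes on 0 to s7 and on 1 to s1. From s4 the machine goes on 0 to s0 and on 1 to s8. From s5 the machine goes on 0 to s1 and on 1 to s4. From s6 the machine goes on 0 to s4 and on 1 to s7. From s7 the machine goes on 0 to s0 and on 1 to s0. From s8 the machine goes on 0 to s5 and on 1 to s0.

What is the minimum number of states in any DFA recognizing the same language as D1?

3

States {s2,s3,s6} cannot be reached from the start state, so discard them.
Start with accepting vs non-accepting: {s0,s4,s5} | {s1,s7,s8}.
On input 0, block {s0,s4,s5} splits into {s0,s5} and {s4}.
No further refinement is possible. Final partition (3 blocks): {s0,s5} | {s1,s7,s8} | {s4}.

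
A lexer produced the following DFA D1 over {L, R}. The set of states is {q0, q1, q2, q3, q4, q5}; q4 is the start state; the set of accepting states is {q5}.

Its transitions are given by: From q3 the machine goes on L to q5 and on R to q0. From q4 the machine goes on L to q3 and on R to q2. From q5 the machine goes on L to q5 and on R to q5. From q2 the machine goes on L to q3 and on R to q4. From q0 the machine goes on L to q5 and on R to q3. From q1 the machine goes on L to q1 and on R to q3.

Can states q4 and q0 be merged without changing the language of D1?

First remove the unreachable states {q1}; 5 states remain.
Start with accepting vs non-accepting: {q5} | {q0,q2,q3,q4}.
Split {q0,q2,q3,q4} by δ(·,L) → {q0,q3} and {q2,q4}.
No further refinement is possible. Final partition (3 blocks): {q5} | {q0,q3} | {q2,q4}.
q4 and q0 end up in different blocks, so they are distinguishable. For instance, the string 'L' is accepted from only q0.

No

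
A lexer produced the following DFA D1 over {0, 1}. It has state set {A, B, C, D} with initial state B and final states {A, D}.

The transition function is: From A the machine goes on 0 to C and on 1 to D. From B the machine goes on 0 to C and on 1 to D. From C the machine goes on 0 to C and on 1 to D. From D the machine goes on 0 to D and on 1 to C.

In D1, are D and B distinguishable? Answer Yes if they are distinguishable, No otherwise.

Yes

States {A} cannot be reached from the start state, so discard them.
Initial partition by acceptance: {D} | {B,C}.
No further refinement is possible. Final partition (2 blocks): {D} | {B,C}.
D and B end up in different blocks, so they are distinguishable. For instance, the string 'ε' is accepted from only D.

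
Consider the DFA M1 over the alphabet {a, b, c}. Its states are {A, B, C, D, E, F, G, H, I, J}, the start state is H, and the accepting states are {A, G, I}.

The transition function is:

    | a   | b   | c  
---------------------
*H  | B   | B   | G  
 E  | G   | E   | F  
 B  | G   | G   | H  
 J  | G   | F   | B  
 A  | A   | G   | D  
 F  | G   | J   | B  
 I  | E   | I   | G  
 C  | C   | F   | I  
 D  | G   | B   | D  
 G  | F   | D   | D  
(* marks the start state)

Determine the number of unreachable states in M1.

Starting at H and following transitions, the reachable set is {B, D, F, G, H, J}. That leaves A, C, E, I unreachable — 4 in total.

4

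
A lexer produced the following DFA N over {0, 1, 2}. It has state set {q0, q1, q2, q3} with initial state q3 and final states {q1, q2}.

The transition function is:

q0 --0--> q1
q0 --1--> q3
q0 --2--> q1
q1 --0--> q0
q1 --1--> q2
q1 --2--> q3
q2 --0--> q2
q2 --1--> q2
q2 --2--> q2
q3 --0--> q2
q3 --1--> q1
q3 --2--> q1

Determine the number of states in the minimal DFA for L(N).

Start with accepting vs non-accepting: {q1,q2} | {q0,q3}.
On input 0, block {q1,q2} splits into {q1} and {q2}.
Refine {q0,q3} on symbol 0: members go to different blocks, giving {q0} and {q3}.
Stable partition: {q1} | {q0} | {q2} | {q3} — 4 equivalence classes.

4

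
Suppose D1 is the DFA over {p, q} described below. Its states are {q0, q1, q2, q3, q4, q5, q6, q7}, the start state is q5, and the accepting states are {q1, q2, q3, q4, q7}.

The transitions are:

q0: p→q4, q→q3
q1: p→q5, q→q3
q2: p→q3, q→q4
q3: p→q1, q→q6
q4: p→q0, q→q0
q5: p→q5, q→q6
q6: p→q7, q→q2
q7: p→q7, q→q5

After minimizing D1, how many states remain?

Every state is reachable, so we keep all 8.
Start with accepting vs non-accepting: {q1,q2,q3,q4,q7} | {q0,q5,q6}.
Split {q1,q2,q3,q4,q7} by δ(·,p) → {q2,q3,q7} and {q1,q4}.
Split {q2,q3,q7} by δ(·,p) → {q2,q7} and {q3}.
Split {q2,q7} by δ(·,p) → {q2} and {q7}.
Refine {q0,q5,q6} on symbol p: members go to different blocks, giving {q0} and {q5} and {q6}.
Split {q1,q4} by δ(·,p) → {q1} and {q4}.
No further refinement is possible. Final partition (8 blocks): {q2} | {q0} | {q1} | {q3} | {q7} | {q5} | {q6} | {q4}.

8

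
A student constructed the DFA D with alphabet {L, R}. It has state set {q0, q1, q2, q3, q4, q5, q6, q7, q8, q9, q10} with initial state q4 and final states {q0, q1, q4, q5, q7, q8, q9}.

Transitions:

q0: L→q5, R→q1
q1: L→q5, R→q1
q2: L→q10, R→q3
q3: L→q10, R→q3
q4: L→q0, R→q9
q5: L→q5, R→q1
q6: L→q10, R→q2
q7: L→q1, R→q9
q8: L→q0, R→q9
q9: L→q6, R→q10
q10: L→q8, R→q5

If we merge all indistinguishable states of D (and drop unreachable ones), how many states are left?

First remove the unreachable states {q7}; 10 states remain.
Initial partition by acceptance: {q0,q1,q4,q5,q8,q9} | {q2,q3,q6,q10}.
Split {q0,q1,q4,q5,q8,q9} by δ(·,L) → {q0,q1,q4,q5,q8} and {q9}.
Split {q0,q1,q4,q5,q8} by δ(·,R) → {q0,q1,q5} and {q4,q8}.
Refine {q2,q3,q6,q10} on symbol L: members go to different blocks, giving {q2,q3,q6} and {q10}.
No further refinement is possible. Final partition (5 blocks): {q0,q1,q5} | {q2,q3,q6} | {q9} | {q4,q8} | {q10}.

5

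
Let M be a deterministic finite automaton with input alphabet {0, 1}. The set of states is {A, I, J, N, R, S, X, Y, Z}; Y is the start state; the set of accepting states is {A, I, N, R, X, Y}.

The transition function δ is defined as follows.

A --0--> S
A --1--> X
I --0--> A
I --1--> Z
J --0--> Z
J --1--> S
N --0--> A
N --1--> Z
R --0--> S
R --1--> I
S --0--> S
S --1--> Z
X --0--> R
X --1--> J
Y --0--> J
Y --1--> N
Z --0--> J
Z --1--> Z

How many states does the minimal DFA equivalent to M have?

3

Initial partition by acceptance: {A,I,N,R,X,Y} | {J,S,Z}.
On input 0, block {A,I,N,R,X,Y} splits into {I,N,X} and {A,R,Y}.
No further refinement is possible. Final partition (3 blocks): {I,N,X} | {J,S,Z} | {A,R,Y}.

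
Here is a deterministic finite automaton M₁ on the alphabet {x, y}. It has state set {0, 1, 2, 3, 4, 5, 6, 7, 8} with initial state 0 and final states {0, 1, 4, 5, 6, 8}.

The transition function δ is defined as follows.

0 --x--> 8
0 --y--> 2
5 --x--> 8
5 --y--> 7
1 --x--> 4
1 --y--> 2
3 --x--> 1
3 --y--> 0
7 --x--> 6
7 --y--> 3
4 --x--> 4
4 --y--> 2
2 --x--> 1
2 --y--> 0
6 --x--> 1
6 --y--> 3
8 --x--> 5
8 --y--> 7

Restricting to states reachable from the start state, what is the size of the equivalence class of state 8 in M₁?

2

Start with accepting vs non-accepting: {0,1,4,5,6,8} | {2,3,7}.
On input y, block {2,3,7} splits into {2,3} and {7}.
Split {0,1,4,5,6,8} by δ(·,y) → {0,1,4,6} and {5,8}.
Refine {0,1,4,6} on symbol x: members go to different blocks, giving {1,4,6} and {0}.
Stable partition: {1,4,6} | {2,3} | {7} | {5,8} | {0} — 5 equivalence classes.
State 8 belongs to the block {5,8}, which has 2 states.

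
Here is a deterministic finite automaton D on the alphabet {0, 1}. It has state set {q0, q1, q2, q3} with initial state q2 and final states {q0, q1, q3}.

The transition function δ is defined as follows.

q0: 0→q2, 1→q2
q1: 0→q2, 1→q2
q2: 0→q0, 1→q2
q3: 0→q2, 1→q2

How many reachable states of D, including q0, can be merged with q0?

1

States {q1,q3} cannot be reached from the start state, so discard them.
P0 = {q0} | {q2}.
The partition is now stable with 2 blocks: {q0} | {q2}.
State q0 belongs to the block {q0}, which has 1 states.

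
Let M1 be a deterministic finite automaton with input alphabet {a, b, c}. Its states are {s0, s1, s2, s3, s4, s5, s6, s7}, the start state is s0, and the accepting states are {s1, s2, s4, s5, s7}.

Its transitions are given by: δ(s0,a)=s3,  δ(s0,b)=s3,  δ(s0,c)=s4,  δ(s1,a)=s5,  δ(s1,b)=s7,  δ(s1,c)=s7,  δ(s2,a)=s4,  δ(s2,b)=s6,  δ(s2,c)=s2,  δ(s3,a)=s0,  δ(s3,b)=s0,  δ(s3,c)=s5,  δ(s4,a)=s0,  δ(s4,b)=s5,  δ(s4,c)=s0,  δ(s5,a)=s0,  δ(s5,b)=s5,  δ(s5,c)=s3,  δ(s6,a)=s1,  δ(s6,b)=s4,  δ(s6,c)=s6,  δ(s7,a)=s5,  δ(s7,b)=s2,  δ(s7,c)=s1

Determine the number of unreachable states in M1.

BFS from s0 reaches {s0, s3, s4, s5}; the 4 state(s) s1, s2, s6, s7 are never visited.

4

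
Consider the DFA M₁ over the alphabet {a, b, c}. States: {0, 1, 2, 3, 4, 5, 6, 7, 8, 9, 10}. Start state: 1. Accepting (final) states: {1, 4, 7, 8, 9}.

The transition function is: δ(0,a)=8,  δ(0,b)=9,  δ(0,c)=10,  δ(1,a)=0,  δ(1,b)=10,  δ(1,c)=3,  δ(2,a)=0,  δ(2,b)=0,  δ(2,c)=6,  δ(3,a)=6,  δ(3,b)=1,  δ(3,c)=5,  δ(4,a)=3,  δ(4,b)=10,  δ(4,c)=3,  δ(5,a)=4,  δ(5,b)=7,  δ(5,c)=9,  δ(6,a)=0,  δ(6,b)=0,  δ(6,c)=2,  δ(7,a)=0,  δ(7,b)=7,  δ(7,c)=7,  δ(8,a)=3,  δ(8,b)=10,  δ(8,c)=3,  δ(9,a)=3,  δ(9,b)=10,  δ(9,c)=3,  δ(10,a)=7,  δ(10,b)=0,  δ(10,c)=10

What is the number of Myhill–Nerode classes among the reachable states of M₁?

8

Every state is reachable, so we keep all 11.
Start with accepting vs non-accepting: {1,4,7,8,9} | {0,2,3,5,6,10}.
On input b, block {1,4,7,8,9} splits into {1,4,8,9} and {7}.
Split {0,2,3,5,6,10} by δ(·,a) → {2,3,6} and {0,5} and {10}.
On input a, block {1,4,8,9} splits into {4,8,9} and {1}.
On input a, block {2,3,6} splits into {2,6} and {3}.
On input b, block {0,5} splits into {0} and {5}.
The partition is now stable with 8 blocks: {4,8,9} | {2,6} | {7} | {0} | {10} | {1} | {3} | {5}.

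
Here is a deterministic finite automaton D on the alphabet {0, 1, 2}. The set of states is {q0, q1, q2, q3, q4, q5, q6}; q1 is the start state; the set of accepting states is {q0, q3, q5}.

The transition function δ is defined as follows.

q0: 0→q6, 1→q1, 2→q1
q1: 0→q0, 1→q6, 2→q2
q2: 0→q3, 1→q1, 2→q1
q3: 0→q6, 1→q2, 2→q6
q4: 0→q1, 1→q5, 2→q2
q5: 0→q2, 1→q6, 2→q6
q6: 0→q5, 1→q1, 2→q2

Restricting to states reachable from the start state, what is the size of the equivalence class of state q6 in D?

Reachable states from the start: {q0,q1,q2,q3,q5,q6}. Unreachable: {q4} — drop them.
Start with accepting vs non-accepting: {q0,q3,q5} | {q1,q2,q6}.
Stable partition: {q0,q3,q5} | {q1,q2,q6} — 2 equivalence classes.
The equivalence class containing q6 is {q1,q2,q6}, of size 3.

3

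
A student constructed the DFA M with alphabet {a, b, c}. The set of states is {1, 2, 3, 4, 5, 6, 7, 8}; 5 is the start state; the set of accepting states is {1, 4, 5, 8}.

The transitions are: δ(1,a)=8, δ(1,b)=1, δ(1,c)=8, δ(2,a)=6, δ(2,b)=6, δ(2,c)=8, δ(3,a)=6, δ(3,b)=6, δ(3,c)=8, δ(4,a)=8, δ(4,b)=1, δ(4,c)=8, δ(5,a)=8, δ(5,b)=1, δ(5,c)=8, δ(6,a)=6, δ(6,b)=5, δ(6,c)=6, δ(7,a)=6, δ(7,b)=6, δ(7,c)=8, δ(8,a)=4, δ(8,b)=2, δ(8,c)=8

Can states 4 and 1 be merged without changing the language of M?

States {3,7} cannot be reached from the start state, so discard them.
Start with accepting vs non-accepting: {1,4,5,8} | {2,6}.
Refine {1,4,5,8} on symbol b: members go to different blocks, giving {1,4,5} and {8}.
Refine {2,6} on symbol b: members go to different blocks, giving {2} and {6}.
The partition is now stable with 4 blocks: {1,4,5} | {2} | {8} | {6}.
4 and 1 lie in the same block of the stable partition, so they are equivalent — no string distinguishes them.

Yes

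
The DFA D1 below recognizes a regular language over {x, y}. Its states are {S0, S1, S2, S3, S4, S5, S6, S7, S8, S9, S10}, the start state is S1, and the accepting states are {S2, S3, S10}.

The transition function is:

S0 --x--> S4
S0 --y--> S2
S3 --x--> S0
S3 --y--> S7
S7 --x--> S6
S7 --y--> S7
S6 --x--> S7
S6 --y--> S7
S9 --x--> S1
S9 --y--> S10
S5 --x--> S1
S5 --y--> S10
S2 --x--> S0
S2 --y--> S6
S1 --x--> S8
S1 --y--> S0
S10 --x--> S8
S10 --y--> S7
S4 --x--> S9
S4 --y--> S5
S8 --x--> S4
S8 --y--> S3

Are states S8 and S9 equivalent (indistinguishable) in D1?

Yes

Every state is reachable, so we keep all 11.
P0 = {S2,S3,S10} | {S0,S1,S4,S5,S6,S7,S8,S9}.
On input y, block {S0,S1,S4,S5,S6,S7,S8,S9} splits into {S0,S5,S8,S9} and {S1,S4,S6,S7}.
Refine {S1,S4,S6,S7} on symbol x: members go to different blocks, giving {S1,S4} and {S6,S7}.
No further refinement is possible. Final partition (4 blocks): {S2,S3,S10} | {S0,S5,S8,S9} | {S1,S4} | {S6,S7}.
S8 and S9 lie in the same block of the stable partition, so they are equivalent — no string distinguishes them.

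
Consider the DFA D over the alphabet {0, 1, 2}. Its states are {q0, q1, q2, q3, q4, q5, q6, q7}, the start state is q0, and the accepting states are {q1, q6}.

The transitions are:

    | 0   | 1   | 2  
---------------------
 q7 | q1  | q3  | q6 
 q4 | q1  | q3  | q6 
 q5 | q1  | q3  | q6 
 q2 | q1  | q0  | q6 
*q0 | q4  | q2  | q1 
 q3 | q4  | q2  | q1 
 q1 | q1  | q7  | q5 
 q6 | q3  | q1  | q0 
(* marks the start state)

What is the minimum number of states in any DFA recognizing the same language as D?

4

P0 = {q1,q6} | {q0,q2,q3,q4,q5,q7}.
Split {q1,q6} by δ(·,0) → {q1} and {q6}.
Refine {q0,q2,q3,q4,q5,q7} on symbol 0: members go to different blocks, giving {q2,q4,q5,q7} and {q0,q3}.
The partition is now stable with 4 blocks: {q1} | {q2,q4,q5,q7} | {q6} | {q0,q3}.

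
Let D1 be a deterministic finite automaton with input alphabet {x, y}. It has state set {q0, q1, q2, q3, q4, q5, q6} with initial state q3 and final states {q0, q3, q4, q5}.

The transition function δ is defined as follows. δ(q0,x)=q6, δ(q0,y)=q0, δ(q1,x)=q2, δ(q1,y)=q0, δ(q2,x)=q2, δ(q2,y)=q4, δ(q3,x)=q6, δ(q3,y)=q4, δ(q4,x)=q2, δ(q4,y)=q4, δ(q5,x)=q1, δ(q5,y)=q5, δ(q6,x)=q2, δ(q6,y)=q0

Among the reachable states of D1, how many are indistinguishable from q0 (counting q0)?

First remove the unreachable states {q1,q5}; 5 states remain.
Start with accepting vs non-accepting: {q0,q3,q4} | {q2,q6}.
The partition is now stable with 2 blocks: {q0,q3,q4} | {q2,q6}.
State q0 belongs to the block {q0,q3,q4}, which has 3 states.

3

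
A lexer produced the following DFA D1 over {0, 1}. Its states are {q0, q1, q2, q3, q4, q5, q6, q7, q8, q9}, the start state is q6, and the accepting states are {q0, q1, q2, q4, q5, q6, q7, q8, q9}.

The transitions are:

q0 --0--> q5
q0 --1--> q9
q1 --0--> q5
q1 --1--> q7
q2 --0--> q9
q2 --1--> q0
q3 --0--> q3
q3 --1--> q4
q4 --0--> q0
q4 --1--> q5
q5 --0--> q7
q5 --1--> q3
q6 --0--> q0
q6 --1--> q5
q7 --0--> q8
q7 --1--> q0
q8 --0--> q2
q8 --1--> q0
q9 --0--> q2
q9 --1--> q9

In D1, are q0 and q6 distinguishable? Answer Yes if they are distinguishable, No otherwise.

Yes

First remove the unreachable states {q1}; 9 states remain.
Start with accepting vs non-accepting: {q0,q2,q4,q5,q6,q7,q8,q9} | {q3}.
Split {q0,q2,q4,q5,q6,q7,q8,q9} by δ(·,1) → {q0,q2,q4,q6,q7,q8,q9} and {q5}.
Refine {q0,q2,q4,q6,q7,q8,q9} on symbol 0: members go to different blocks, giving {q2,q4,q6,q7,q8,q9} and {q0}.
On input 0, block {q2,q4,q6,q7,q8,q9} splits into {q2,q7,q8,q9} and {q4,q6}.
On input 1, block {q2,q7,q8,q9} splits into {q2,q7,q8} and {q9}.
Refine {q2,q7,q8} on symbol 0: members go to different blocks, giving {q7,q8} and {q2}.
Split {q7,q8} by δ(·,0) → {q7} and {q8}.
No further refinement is possible. Final partition (8 blocks): {q7} | {q3} | {q5} | {q0} | {q4,q6} | {q9} | {q2} | {q8}.
q0 and q6 end up in different blocks, so they are distinguishable. For instance, the string '01' is accepted from only q6.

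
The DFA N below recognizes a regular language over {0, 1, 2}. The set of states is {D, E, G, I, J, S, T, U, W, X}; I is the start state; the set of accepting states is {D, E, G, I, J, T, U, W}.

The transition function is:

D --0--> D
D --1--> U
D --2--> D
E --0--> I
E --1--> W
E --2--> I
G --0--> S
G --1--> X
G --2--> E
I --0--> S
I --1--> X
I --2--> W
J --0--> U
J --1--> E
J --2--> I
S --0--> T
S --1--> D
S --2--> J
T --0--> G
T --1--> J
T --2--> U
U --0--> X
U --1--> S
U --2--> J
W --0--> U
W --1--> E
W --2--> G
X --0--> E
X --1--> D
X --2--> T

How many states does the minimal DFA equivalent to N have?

Every state is reachable, so we keep all 10.
Start with accepting vs non-accepting: {D,E,G,I,J,T,U,W} | {S,X}.
On input 0, block {D,E,G,I,J,T,U,W} splits into {D,E,J,T,W} and {G,I,U}.
Split {D,E,J,T,W} by δ(·,0) → {E,J,T,W} and {D}.
Stable partition: {E,J,T,W} | {S,X} | {G,I,U} | {D} — 4 equivalence classes.

4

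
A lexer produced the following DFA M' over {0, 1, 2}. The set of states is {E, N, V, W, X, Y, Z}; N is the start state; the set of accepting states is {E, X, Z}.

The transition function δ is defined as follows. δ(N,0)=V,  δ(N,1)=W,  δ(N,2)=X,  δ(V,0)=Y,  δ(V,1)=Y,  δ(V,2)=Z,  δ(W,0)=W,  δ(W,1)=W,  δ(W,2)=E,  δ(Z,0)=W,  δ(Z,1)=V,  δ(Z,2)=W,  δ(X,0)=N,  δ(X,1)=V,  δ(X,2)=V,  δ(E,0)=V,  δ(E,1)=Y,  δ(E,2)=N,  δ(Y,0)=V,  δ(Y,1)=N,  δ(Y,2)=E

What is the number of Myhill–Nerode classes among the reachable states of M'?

Start with accepting vs non-accepting: {E,X,Z} | {N,V,W,Y}.
Stable partition: {E,X,Z} | {N,V,W,Y} — 2 equivalence classes.

2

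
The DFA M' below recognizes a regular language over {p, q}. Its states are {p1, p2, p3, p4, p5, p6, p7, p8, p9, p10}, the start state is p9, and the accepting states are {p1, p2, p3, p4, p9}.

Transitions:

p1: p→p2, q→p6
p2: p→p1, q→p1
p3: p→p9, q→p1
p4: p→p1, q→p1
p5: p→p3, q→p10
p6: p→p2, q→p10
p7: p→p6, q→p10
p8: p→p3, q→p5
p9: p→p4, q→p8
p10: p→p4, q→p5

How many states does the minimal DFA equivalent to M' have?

3

Reachable states from the start: {p1,p2,p3,p4,p5,p6,p8,p9,p10}. Unreachable: {p7} — drop them.
Start with accepting vs non-accepting: {p1,p2,p3,p4,p9} | {p5,p6,p8,p10}.
On input q, block {p1,p2,p3,p4,p9} splits into {p2,p3,p4} and {p1,p9}.
The partition is now stable with 3 blocks: {p2,p3,p4} | {p5,p6,p8,p10} | {p1,p9}.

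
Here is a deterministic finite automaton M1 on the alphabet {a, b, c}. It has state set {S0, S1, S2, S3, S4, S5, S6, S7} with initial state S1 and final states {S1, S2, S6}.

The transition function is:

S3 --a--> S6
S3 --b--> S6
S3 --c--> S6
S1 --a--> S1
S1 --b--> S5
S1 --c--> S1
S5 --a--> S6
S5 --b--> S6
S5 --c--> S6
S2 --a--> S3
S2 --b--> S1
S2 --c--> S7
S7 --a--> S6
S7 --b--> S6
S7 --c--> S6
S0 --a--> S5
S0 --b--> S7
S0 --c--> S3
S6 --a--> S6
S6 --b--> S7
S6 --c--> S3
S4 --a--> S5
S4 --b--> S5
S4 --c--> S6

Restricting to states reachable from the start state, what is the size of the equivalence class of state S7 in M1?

Reachable states from the start: {S1,S3,S5,S6,S7}. Unreachable: {S0,S2,S4} — drop them.
Initial partition by acceptance: {S1,S6} | {S3,S5,S7}.
Split {S1,S6} by δ(·,c) → {S1} and {S6}.
Stable partition: {S1} | {S3,S5,S7} | {S6} — 3 equivalence classes.
The equivalence class containing S7 is {S3,S5,S7}, of size 3.

3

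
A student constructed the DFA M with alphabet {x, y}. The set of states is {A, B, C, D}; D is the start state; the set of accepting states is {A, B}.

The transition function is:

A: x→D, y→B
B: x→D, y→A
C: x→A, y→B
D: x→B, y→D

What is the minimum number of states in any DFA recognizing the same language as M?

2

First remove the unreachable states {C}; 3 states remain.
P0 = {A,B} | {D}.
Stable partition: {A,B} | {D} — 2 equivalence classes.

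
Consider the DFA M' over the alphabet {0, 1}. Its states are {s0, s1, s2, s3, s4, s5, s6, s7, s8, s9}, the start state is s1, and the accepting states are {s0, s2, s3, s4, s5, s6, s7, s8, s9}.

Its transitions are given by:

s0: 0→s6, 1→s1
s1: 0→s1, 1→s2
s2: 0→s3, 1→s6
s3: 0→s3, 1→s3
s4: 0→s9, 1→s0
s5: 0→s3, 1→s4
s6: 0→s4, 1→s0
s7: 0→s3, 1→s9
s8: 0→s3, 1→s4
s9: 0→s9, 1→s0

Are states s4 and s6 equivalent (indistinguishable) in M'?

Yes

States {s5,s7,s8} cannot be reached from the start state, so discard them.
Initial partition by acceptance: {s0,s2,s3,s4,s6,s9} | {s1}.
Refine {s0,s2,s3,s4,s6,s9} on symbol 1: members go to different blocks, giving {s2,s3,s4,s6,s9} and {s0}.
On input 1, block {s2,s3,s4,s6,s9} splits into {s4,s6,s9} and {s2,s3}.
On input 1, block {s2,s3} splits into {s2} and {s3}.
The partition is now stable with 5 blocks: {s4,s6,s9} | {s1} | {s0} | {s2} | {s3}.
s4 and s6 lie in the same block of the stable partition, so they are equivalent — no string distinguishes them.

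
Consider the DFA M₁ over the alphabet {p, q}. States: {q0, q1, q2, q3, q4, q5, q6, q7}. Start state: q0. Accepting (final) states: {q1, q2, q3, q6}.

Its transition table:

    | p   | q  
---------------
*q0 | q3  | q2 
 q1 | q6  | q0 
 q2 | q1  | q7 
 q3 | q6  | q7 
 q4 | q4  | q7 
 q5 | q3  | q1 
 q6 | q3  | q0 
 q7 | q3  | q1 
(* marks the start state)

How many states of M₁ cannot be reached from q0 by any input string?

2

BFS from q0 reaches {q0, q1, q2, q3, q6, q7}; the 2 state(s) q4, q5 are never visited.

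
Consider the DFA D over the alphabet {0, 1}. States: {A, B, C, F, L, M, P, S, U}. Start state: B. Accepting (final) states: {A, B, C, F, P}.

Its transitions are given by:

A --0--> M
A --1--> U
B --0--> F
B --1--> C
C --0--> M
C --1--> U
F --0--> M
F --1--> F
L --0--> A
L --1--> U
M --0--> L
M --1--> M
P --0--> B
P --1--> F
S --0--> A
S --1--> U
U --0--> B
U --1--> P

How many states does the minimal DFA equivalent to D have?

7

States {S} cannot be reached from the start state, so discard them.
P0 = {A,B,C,F,P} | {L,M,U}.
Refine {A,B,C,F,P} on symbol 0: members go to different blocks, giving {A,C,F} and {B,P}.
Split {A,C,F} by δ(·,1) → {A,C} and {F}.
Split {L,M,U} by δ(·,0) → {U} and {L} and {M}.
On input 0, block {B,P} splits into {P} and {B}.
Stable partition: {A,C} | {U} | {P} | {F} | {L} | {M} | {B} — 7 equivalence classes.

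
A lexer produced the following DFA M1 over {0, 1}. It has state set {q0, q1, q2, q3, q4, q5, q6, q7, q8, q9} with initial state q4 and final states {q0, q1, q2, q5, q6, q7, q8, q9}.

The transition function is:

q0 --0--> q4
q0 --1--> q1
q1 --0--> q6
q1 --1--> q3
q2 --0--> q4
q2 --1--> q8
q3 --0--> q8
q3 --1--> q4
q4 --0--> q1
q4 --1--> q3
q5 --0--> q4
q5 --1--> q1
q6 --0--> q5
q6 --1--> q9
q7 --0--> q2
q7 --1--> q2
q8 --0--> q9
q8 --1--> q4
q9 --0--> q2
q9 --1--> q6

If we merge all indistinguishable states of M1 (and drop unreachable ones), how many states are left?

Reachable states from the start: {q1,q2,q3,q4,q5,q6,q8,q9}. Unreachable: {q0,q7} — drop them.
P0 = {q1,q2,q5,q6,q8,q9} | {q3,q4}.
Split {q1,q2,q5,q6,q8,q9} by δ(·,0) → {q1,q6,q8,q9} and {q2,q5}.
Split {q1,q6,q8,q9} by δ(·,0) → {q1,q8} and {q6,q9}.
Stable partition: {q1,q8} | {q3,q4} | {q2,q5} | {q6,q9} — 4 equivalence classes.

4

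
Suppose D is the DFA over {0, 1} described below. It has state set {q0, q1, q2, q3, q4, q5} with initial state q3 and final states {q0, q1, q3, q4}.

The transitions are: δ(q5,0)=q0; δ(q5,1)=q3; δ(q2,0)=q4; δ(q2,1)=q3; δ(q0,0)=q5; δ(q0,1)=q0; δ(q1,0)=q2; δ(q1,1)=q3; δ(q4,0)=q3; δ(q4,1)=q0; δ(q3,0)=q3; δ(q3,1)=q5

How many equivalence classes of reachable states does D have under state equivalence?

3

First remove the unreachable states {q1,q2,q4}; 3 states remain.
Initial partition by acceptance: {q0,q3} | {q5}.
On input 0, block {q0,q3} splits into {q0} and {q3}.
Stable partition: {q0} | {q5} | {q3} — 3 equivalence classes.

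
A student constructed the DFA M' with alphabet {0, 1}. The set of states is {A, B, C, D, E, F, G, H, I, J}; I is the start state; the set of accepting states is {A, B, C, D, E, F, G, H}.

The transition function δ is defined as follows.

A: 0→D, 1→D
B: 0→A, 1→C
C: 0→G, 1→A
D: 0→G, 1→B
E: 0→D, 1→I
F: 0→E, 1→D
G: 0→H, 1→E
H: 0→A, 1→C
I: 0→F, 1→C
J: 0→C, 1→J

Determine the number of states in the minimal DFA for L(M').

First remove the unreachable states {J}; 9 states remain.
Start with accepting vs non-accepting: {A,B,C,D,E,F,G,H} | {I}.
Split {A,B,C,D,E,F,G,H} by δ(·,1) → {A,B,C,D,F,G,H} and {E}.
Split {A,B,C,D,F,G,H} by δ(·,0) → {A,B,C,D,G,H} and {F}.
On input 1, block {A,B,C,D,G,H} splits into {A,B,C,D,H} and {G}.
Split {A,B,C,D,H} by δ(·,0) → {A,B,H} and {C,D}.
Split {A,B,H} by δ(·,0) → {B,H} and {A}.
On input 1, block {C,D} splits into {C} and {D}.
No further refinement is possible. Final partition (8 blocks): {B,H} | {I} | {E} | {F} | {G} | {C} | {A} | {D}.

8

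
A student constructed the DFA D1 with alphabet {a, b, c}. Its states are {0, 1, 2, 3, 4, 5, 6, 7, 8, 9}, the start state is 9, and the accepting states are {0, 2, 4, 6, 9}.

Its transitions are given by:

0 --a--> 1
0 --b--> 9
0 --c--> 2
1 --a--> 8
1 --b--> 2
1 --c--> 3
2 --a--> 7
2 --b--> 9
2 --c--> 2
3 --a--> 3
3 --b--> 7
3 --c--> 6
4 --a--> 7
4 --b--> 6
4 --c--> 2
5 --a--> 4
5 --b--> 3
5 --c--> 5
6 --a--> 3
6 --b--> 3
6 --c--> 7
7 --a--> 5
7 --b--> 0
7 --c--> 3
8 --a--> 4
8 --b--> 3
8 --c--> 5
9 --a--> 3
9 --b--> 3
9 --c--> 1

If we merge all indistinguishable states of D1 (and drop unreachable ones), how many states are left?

Every state is reachable, so we keep all 10.
Start with accepting vs non-accepting: {0,2,4,6,9} | {1,3,5,7,8}.
On input b, block {0,2,4,6,9} splits into {0,2,4} and {6,9}.
Refine {1,3,5,7,8} on symbol a: members go to different blocks, giving {1,3,7} and {5,8}.
Split {1,3,7} by δ(·,a) → {1,7} and {3}.
No further refinement is possible. Final partition (5 blocks): {0,2,4} | {1,7} | {6,9} | {5,8} | {3}.

5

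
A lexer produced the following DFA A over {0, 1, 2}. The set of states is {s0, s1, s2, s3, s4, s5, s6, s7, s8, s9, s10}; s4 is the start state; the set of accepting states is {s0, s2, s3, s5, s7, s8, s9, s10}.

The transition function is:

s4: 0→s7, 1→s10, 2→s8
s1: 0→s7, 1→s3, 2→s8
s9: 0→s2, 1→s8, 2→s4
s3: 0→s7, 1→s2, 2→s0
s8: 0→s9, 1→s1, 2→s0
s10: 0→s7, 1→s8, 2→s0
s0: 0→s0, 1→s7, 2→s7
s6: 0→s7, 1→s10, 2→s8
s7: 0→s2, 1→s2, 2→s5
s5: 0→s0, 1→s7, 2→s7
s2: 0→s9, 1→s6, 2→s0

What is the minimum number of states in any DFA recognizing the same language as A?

P0 = {s0,s2,s3,s5,s7,s8,s9,s10} | {s1,s4,s6}.
Refine {s0,s2,s3,s5,s7,s8,s9,s10} on symbol 1: members go to different blocks, giving {s0,s3,s5,s7,s9,s10} and {s2,s8}.
On input 0, block {s0,s3,s5,s7,s9,s10} splits into {s0,s3,s5,s10} and {s7,s9}.
On input 0, block {s0,s3,s5,s10} splits into {s0,s5} and {s3,s10}.
Refine {s7,s9} on symbol 2: members go to different blocks, giving {s7} and {s9}.
Stable partition: {s0,s5} | {s1,s4,s6} | {s2,s8} | {s7} | {s3,s10} | {s9} — 6 equivalence classes.

6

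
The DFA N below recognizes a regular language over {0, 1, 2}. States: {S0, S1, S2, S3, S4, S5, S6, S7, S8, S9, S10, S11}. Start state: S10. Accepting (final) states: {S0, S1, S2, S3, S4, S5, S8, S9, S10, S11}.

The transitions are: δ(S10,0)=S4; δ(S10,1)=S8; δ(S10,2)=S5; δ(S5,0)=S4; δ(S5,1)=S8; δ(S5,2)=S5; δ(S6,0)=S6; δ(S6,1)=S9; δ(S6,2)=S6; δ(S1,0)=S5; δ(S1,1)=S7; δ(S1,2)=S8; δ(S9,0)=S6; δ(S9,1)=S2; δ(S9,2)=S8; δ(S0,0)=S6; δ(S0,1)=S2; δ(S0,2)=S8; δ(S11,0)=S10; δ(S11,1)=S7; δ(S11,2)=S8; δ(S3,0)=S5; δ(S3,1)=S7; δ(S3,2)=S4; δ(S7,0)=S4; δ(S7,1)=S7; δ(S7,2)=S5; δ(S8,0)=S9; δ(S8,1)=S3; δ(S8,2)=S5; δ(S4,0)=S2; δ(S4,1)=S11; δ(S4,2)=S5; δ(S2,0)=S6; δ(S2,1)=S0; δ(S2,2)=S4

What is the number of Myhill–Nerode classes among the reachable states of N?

States {S1} cannot be reached from the start state, so discard them.
P0 = {S0,S2,S3,S4,S5,S8,S9,S10,S11} | {S6,S7}.
On input 0, block {S0,S2,S3,S4,S5,S8,S9,S10,S11} splits into {S3,S4,S5,S8,S10,S11} and {S0,S2,S9}.
Refine {S3,S4,S5,S8,S10,S11} on symbol 0: members go to different blocks, giving {S3,S5,S10,S11} and {S4,S8}.
Refine {S3,S5,S10,S11} on symbol 0: members go to different blocks, giving {S3,S11} and {S5,S10}.
On input 0, block {S6,S7} splits into {S6} and {S7}.
The partition is now stable with 6 blocks: {S3,S11} | {S6} | {S0,S2,S9} | {S4,S8} | {S5,S10} | {S7}.

6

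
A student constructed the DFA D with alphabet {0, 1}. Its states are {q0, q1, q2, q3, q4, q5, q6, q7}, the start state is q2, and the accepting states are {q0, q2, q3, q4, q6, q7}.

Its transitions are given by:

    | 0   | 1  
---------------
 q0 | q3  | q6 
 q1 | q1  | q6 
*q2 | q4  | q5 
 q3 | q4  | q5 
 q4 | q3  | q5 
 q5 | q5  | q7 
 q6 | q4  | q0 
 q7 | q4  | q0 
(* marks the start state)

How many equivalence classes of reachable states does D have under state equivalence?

3

Reachable states from the start: {q0,q2,q3,q4,q5,q6,q7}. Unreachable: {q1} — drop them.
P0 = {q0,q2,q3,q4,q6,q7} | {q5}.
Refine {q0,q2,q3,q4,q6,q7} on symbol 1: members go to different blocks, giving {q0,q6,q7} and {q2,q3,q4}.
Stable partition: {q0,q6,q7} | {q5} | {q2,q3,q4} — 3 equivalence classes.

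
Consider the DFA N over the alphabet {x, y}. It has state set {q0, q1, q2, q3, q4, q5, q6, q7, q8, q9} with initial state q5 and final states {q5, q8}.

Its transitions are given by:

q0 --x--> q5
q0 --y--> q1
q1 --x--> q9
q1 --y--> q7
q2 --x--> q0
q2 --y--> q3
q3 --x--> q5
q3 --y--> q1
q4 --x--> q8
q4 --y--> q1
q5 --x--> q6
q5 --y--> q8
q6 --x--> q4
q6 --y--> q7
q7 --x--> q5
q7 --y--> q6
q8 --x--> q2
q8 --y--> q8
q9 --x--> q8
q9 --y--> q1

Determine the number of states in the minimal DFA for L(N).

Every state is reachable, so we keep all 10.
P0 = {q5,q8} | {q0,q1,q2,q3,q4,q6,q7,q9}.
Refine {q0,q1,q2,q3,q4,q6,q7,q9} on symbol x: members go to different blocks, giving {q0,q3,q4,q7,q9} and {q1,q2,q6}.
The partition is now stable with 3 blocks: {q5,q8} | {q0,q3,q4,q7,q9} | {q1,q2,q6}.

3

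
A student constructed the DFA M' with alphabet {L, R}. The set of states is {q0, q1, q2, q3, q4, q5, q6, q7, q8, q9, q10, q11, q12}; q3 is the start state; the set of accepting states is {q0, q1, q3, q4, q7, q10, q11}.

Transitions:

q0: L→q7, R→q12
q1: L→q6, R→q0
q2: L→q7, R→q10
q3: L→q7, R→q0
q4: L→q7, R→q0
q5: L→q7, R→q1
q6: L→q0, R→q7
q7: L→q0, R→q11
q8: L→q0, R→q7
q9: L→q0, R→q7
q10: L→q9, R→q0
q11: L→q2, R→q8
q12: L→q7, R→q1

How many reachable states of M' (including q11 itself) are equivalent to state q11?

1

States {q4,q5} cannot be reached from the start state, so discard them.
Initial partition by acceptance: {q0,q1,q3,q7,q10,q11} | {q2,q6,q8,q9,q12}.
Split {q0,q1,q3,q7,q10,q11} by δ(·,L) → {q0,q3,q7} and {q1,q10,q11}.
Split {q0,q3,q7} by δ(·,R) → {q0} and {q3} and {q7}.
On input L, block {q2,q6,q8,q9,q12} splits into {q6,q8,q9} and {q2,q12}.
On input L, block {q1,q10,q11} splits into {q1,q10} and {q11}.
Stable partition: {q0} | {q6,q8,q9} | {q1,q10} | {q3} | {q7} | {q2,q12} | {q11} — 7 equivalence classes.
State q11 belongs to the block {q11}, which has 1 states.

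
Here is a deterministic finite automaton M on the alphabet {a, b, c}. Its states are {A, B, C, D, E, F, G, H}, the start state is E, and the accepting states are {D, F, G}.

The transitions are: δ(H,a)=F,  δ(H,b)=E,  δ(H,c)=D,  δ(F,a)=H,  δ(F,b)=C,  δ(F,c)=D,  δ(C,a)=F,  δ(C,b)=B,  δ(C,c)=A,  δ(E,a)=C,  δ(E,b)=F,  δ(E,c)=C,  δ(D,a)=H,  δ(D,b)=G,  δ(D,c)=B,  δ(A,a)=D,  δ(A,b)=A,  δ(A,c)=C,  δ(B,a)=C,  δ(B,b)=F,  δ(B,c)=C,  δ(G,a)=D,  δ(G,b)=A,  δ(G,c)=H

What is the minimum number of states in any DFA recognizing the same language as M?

7

All states are reachable from the start state.
Start with accepting vs non-accepting: {D,F,G} | {A,B,C,E,H}.
On input a, block {D,F,G} splits into {D,F} and {G}.
Split {D,F} by δ(·,b) → {D} and {F}.
Split {A,B,C,E,H} by δ(·,a) → {B,E} and {C,H} and {A}.
Refine {C,H} on symbol c: members go to different blocks, giving {C} and {H}.
The partition is now stable with 7 blocks: {D} | {B,E} | {G} | {F} | {C} | {A} | {H}.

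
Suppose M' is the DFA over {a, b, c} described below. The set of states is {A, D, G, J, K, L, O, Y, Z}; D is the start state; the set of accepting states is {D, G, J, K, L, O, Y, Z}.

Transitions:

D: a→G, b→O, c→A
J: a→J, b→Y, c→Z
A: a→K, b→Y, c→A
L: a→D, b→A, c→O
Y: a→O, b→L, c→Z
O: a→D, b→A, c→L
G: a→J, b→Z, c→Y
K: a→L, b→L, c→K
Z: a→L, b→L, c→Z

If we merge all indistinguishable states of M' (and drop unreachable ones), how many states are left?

5

Every state is reachable, so we keep all 9.
P0 = {D,G,J,K,L,O,Y,Z} | {A}.
Refine {D,G,J,K,L,O,Y,Z} on symbol b: members go to different blocks, giving {D,G,J,K,Y,Z} and {L,O}.
Refine {D,G,J,K,Y,Z} on symbol a: members go to different blocks, giving {K,Y,Z} and {D,G,J}.
Split {D,G,J} by δ(·,b) → {G,J} and {D}.
The partition is now stable with 5 blocks: {K,Y,Z} | {A} | {L,O} | {G,J} | {D}.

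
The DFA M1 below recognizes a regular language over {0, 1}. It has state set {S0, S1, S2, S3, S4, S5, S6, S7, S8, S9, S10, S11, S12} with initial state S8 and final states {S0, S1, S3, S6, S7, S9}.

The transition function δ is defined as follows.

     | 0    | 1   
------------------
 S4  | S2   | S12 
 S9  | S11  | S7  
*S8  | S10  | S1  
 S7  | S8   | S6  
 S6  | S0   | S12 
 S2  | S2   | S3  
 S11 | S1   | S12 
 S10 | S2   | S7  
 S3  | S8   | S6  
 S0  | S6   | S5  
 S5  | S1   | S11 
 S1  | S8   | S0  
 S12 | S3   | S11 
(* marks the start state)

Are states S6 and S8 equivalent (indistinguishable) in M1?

Reachable states from the start: {S0,S1,S2,S3,S5,S6,S7,S8,S10,S11,S12}. Unreachable: {S4,S9} — drop them.
P0 = {S0,S1,S3,S6,S7} | {S2,S5,S8,S10,S11,S12}.
Split {S0,S1,S3,S6,S7} by δ(·,0) → {S1,S3,S7} and {S0,S6}.
Refine {S2,S5,S8,S10,S11,S12} on symbol 0: members go to different blocks, giving {S2,S8,S10} and {S5,S11,S12}.
The partition is now stable with 4 blocks: {S1,S3,S7} | {S2,S8,S10} | {S0,S6} | {S5,S11,S12}.
S6 and S8 end up in different blocks, so they are distinguishable. For instance, the string 'ε' is accepted from only S6.

No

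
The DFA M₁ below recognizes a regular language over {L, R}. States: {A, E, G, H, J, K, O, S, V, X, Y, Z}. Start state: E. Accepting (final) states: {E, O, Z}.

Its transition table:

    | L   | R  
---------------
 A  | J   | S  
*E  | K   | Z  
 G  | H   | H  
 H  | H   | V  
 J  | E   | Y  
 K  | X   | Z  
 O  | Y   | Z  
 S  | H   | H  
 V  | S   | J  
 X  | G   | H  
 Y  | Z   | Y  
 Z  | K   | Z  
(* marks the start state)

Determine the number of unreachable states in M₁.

No path from E leads to A, O; the other 10 states are all reachable.

2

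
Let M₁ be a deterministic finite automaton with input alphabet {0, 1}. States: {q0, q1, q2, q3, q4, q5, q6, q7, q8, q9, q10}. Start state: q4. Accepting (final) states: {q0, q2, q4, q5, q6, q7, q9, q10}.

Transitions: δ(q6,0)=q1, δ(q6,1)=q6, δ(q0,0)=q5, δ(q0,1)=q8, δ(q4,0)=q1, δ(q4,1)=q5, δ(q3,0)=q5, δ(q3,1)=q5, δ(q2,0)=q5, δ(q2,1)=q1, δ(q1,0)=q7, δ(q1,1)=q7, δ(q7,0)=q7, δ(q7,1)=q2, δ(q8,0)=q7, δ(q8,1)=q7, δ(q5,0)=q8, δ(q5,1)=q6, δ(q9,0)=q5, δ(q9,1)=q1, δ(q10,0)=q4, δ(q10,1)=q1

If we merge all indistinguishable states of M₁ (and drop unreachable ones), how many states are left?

4

Reachable states from the start: {q1,q2,q4,q5,q6,q7,q8}. Unreachable: {q0,q3,q9,q10} — drop them.
Initial partition by acceptance: {q2,q4,q5,q6,q7} | {q1,q8}.
On input 0, block {q2,q4,q5,q6,q7} splits into {q4,q5,q6} and {q2,q7}.
Refine {q2,q7} on symbol 0: members go to different blocks, giving {q2} and {q7}.
Stable partition: {q4,q5,q6} | {q1,q8} | {q2} | {q7} — 4 equivalence classes.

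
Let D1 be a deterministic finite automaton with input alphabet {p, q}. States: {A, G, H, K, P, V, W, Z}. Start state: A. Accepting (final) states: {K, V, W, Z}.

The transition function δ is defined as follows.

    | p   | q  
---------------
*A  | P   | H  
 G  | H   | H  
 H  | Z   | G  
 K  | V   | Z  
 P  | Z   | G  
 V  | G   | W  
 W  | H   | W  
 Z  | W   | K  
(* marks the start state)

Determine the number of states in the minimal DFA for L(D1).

Every state is reachable, so we keep all 8.
Initial partition by acceptance: {K,V,W,Z} | {A,G,H,P}.
Refine {K,V,W,Z} on symbol p: members go to different blocks, giving {K,Z} and {V,W}.
Refine {A,G,H,P} on symbol p: members go to different blocks, giving {A,G} and {H,P}.
Split {V,W} by δ(·,p) → {W} and {V}.
Refine {K,Z} on symbol p: members go to different blocks, giving {Z} and {K}.
The partition is now stable with 6 blocks: {Z} | {A,G} | {W} | {H,P} | {V} | {K}.

6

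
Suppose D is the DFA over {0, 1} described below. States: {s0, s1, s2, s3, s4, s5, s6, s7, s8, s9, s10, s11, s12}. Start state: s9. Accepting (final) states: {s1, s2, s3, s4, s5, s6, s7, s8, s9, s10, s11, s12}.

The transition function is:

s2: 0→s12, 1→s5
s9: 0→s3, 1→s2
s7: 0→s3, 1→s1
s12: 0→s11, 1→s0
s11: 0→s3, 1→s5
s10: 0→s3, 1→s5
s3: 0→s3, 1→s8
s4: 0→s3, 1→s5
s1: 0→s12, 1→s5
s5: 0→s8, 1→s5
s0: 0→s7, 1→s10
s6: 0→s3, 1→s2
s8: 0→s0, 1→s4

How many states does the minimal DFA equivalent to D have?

8

Reachable states from the start: {s0,s1,s2,s3,s4,s5,s7,s8,s9,s10,s11,s12}. Unreachable: {s6} — drop them.
Start with accepting vs non-accepting: {s1,s2,s3,s4,s5,s7,s8,s9,s10,s11,s12} | {s0}.
On input 0, block {s1,s2,s3,s4,s5,s7,s8,s9,s10,s11,s12} splits into {s1,s2,s3,s4,s5,s7,s9,s10,s11,s12} and {s8}.
Refine {s1,s2,s3,s4,s5,s7,s9,s10,s11,s12} on symbol 0: members go to different blocks, giving {s1,s2,s3,s4,s7,s9,s10,s11,s12} and {s5}.
Refine {s1,s2,s3,s4,s7,s9,s10,s11,s12} on symbol 1: members go to different blocks, giving {s1,s2,s4,s10,s11} and {s7,s9} and {s3} and {s12}.
Split {s1,s2,s4,s10,s11} by δ(·,0) → {s4,s10,s11} and {s1,s2}.
The partition is now stable with 8 blocks: {s4,s10,s11} | {s0} | {s8} | {s5} | {s7,s9} | {s3} | {s12} | {s1,s2}.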